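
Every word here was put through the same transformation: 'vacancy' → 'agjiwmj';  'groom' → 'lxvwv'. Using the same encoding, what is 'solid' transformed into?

Each letter shifts forward by (position + 5), i.e. 5, 6, 7, … — the shift grows by one for each successive letter.
On solid: s+5=x, o+6=u, l+7=s, i+8=q, d+9=m.

xusqm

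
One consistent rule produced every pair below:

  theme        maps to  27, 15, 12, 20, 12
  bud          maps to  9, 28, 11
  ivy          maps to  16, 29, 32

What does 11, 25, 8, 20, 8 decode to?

t is letter #20 and maps to 27: an offset of 7. Each letter is replaced by its alphabet position (a=1..z=26) + 7.
Undoing it on 11, 25, 8, 20, 8: 11→(11−7)÷1=4=d, 25→(25−7)÷1=18=r, 8→(8−7)÷1=1=a, 20→(20−7)÷1=13=m, 8→(8−7)÷1=1=a.

drama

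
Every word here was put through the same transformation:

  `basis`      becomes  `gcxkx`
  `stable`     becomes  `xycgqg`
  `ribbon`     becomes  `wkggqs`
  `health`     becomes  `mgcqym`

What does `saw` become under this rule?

xcb

The shift depends on letter class: consonant b→g is +5, but vowel a→c is +2. Vowels shift forward by 2 and consonants shift forward by 5.
For saw: s(cons)+5=x, a(vowel)+2=c, w(cons)+5=b.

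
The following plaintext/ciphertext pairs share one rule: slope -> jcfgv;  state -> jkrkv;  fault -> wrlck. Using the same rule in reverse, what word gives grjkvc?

pastel

It's a constant shift of +17 (ROT17).
Reversing it on grjkvc: g−17=p, r−17=a, j−17=s, k−17=t, v−17=e, c−17=l.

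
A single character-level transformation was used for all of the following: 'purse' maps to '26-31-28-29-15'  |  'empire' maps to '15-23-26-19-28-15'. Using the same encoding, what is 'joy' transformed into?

20-25-35

p is letter #16 and maps to 26: an offset of 10. Letters become their 1-based position plus 10 (so a→11, b→12, …).
Applying it to joy: j=10→20, o=15→25, y=25→35.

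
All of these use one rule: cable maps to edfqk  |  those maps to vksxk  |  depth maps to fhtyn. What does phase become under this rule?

rkexk

The shift increases by 1 at each position, starting from +2: 2, 3, 4, ….
Applying it to phase: p+2=r, h+3=k, a+4=e, s+5=x, e+6=k.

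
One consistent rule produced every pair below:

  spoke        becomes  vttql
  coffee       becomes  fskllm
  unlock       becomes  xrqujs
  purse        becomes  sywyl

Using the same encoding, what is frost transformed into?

In spoke: s→v is +3, p→t is +4, o→t is +5, k→q is +6 — the shift increases by 1 each position. The shift increases by 1 at each position, starting from +3: 3, 4, 5, ….
Applying it to frost: f+3=i, r+4=v, o+5=t, s+6=y, t+7=a.

ivtya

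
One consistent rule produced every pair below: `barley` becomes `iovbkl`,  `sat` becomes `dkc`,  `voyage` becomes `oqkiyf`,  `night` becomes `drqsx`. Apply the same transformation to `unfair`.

The output letters match the input read backwards, each shifted +10: barley reversed is yelrab. Read the word backwards and shift each letter +10.
Applying it to unfair: reverse → riafnu; then shift: r+10=b, i+10=s, a+10=k, f+10=p, n+10=x, u+10=e.

bskpxe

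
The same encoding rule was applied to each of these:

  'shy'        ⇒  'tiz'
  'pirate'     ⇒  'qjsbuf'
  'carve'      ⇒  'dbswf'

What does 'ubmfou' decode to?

talent

Compare letters: s→t is +1, h→i is +1, y→z is +1 — a constant shift. Every letter moves 1 place later in the alphabet, wrapping around z→a.
Decoding ubmfou: u−1=t, b−1=a, m−1=l, f−1=e, o−1=n, u−1=t.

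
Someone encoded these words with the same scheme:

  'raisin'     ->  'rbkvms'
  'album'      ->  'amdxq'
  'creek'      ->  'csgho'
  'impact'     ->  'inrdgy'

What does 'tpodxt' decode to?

In raisin: r→r is +0, a→b is +1, i→k is +2, s→v is +3 — the shift increases by 1 each position. Letter i (0-indexed) is shifted by i+0, so successive shifts are 0, 1, 2, ….
Decoding tpodxt: t−0=t, p−1=o, o−2=m, d−3=a, x−4=t, t−5=o.

tomato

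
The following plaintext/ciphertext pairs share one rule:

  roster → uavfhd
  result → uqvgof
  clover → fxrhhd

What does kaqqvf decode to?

Shifts by position in roster: pos 0: r→u (+3), pos 1: o→a (+12), pos 2: s→v (+3), pos 3: t→f (+12) — repeating every 2. A repeating key of period 2 is used — shifts +3, +12 over and over.
Decoding kaqqvf: k−3=h, a−12=o, q−3=n, q−12=e, v−3=s, f−12=t.

honest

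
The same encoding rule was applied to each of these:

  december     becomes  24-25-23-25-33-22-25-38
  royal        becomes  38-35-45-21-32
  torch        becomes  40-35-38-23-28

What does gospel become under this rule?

d is letter #4 and maps to 24: an offset of 20. Letters become their 1-based position plus 20 (so a→21, b→22, …).
Applying it to gospel: g=7→27, o=15→35, s=19→39, p=16→36, e=5→25, l=12→32.

27-35-39-36-25-32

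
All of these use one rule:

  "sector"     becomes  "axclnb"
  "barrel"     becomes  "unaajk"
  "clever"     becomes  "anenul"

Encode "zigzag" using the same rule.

pjipri

The output letters match the input read backwards, each shifted +9: sector reversed is rotces. The word is reversed, then every letter is shifted forward by 9.
For zigzag: reverse → gazgiz; then shift: g+9=p, a+9=j, z+9=i, g+9=p, i+9=r, z+9=i.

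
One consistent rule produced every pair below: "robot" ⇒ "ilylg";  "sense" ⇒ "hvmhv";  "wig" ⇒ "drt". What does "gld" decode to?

Each pair mirrors across the alphabet (r↔i, o↔l, b↔y): positions sum to 25. Letters are reflected about the middle of the alphabet (position → 25−position): Atbash.
Decoding gld: g↔t, l↔o, d↔w.

tow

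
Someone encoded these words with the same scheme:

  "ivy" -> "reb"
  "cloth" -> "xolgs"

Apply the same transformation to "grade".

Each pair mirrors across the alphabet (i↔r, v↔e, y↔b): positions sum to 25. Each letter is replaced by its mirror in the alphabet: a↔z, b↔y, c↔x, and so on (the Atbash cipher).
On grade: g↔t, r↔i, a↔z, d↔w, e↔v.

tizwv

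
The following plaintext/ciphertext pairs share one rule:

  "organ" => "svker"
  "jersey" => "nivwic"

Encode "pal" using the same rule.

Compare letters: o→s is +4, r→v is +4, g→k is +4 — a constant shift. This is a Caesar cipher with shift 4.
For pal: p+4=t, a+4=e, l+4=p.

tep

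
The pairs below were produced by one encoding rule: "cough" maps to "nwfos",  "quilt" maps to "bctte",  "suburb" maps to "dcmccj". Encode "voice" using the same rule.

Shifts by position in cough: pos 0: c→n (+11), pos 1: o→w (+8), pos 2: u→f (+11), pos 3: g→o (+8) — repeating every 2. The shifts repeat in a cycle of length 2: positions 0,1,… shift by +11, +8, then the pattern repeats.
On voice: v+11=g, o+8=w, i+11=t, c+8=k, e+11=p.

gwtkp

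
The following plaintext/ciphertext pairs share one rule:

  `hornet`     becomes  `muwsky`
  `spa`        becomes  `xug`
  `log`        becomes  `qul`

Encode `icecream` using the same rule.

ohkhwkgr

The shift depends on letter class: consonant h→m is +5, but vowel o→u is +6. The rule splits by letter class: vowels +6, consonants +5.
For icecream: i(vowel)+6=o, c(cons)+5=h, e(vowel)+6=k, c(cons)+5=h, r(cons)+5=w, e(vowel)+6=k, a(vowel)+6=g, m(cons)+5=r.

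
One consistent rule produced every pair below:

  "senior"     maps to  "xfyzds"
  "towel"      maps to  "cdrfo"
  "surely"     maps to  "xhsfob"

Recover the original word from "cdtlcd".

tomato

s(18)→x(23) and e(4)→f(5) fit y≡5x+11 (mod 26); the inverse of 5 mod 26 is 21. This is an affine cipher: with a=0,…,z=25, each position x becomes (5x+11) mod 26.
Reversing it on cdtlcd: c(2)→21·(2−11)≡19=t; d(3)→21·(3−11)≡14=o; t(19)→21·(19−11)≡12=m; l(11)→21·(11−11)≡0=a; c(2)→21·(2−11)≡19=t; d(3)→21·(3−11)≡14=o (all mod 26).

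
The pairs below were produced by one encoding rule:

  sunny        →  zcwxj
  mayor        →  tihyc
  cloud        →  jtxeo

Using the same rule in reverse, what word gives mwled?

Letter i (0-indexed) is shifted by i+7, so successive shifts are 7, 8, 9, ….
Undoing it on mwled: m−7=f, w−8=o, l−9=c, e−10=u, d−11=s.

focus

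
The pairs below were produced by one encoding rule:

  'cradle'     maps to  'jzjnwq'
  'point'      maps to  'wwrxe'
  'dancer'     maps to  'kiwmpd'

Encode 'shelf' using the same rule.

zpnvq

Letter i (0-indexed) is shifted by i+7, so successive shifts are 7, 8, 9, ….
On shelf: s+7=z, h+8=p, e+9=n, l+10=v, f+11=q.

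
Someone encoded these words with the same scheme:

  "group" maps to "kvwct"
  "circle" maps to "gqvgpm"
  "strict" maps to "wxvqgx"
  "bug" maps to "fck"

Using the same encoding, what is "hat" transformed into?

The shift depends on letter class: consonant g→k is +4, but vowel o→w is +8. Vowels shift forward by 8 and consonants shift forward by 4.
On hat: h(cons)+4=l, a(vowel)+8=i, t(cons)+4=x.

lix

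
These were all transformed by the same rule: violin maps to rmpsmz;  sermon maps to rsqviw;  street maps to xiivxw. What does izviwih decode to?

deserve

The output letters match the input read backwards, each shifted +4: violin reversed is niloiv. The word is reversed, then every letter is shifted forward by 4.
Undoing it on izviwih: shift back: i−4=e, z−4=v, v−4=r, i−4=e, w−4=s, i−4=e, h−4=d → evresed; then reverse → deserve.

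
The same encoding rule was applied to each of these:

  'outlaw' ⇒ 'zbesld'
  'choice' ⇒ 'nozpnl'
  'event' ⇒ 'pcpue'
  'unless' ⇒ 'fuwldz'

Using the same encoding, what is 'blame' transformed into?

msltp

A repeating key of period 2 is used — shifts +11, +7 over and over.
Applying it to blame: b+11=m, l+7=s, a+11=l, m+7=t, e+11=p.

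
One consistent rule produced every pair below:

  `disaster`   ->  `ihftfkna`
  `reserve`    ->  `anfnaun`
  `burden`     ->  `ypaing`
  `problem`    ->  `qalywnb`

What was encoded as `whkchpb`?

Treating letters as 0–25, the rule is x ↦ 5x + 19 (mod 26).
Undoing it on whkchpb: w(22)→21·(22−19)≡11=l; h(7)→21·(7−19)≡8=i; k(10)→21·(10−19)≡19=t; c(2)→21·(2−19)≡7=h; h(7)→21·(7−19)≡8=i; p(15)→21·(15−19)≡20=u; b(1)→21·(1−19)≡12=m (all mod 26).

lithium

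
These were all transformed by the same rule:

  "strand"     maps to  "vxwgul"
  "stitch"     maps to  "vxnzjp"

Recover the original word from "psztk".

In strand: s→v is +3, t→x is +4, r→w is +5, a→g is +6 — the shift increases by 1 each position. Letter i (0-indexed) is shifted by i+3, so successive shifts are 3, 4, 5, ….
Undoing it on psztk: p−3=m, s−4=o, z−5=u, t−6=n, k−7=d.

mound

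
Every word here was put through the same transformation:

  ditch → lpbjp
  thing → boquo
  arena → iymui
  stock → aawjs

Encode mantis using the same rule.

Shifts by position in ditch: pos 0: d→l (+8), pos 1: i→p (+7), pos 2: t→b (+8), pos 3: c→j (+7) — repeating every 2. A repeating key of period 2 is used — shifts +8, +7 over and over.
Applying it to mantis: m+8=u, a+7=h, n+8=v, t+7=a, i+8=q, s+7=z.

uhvaqz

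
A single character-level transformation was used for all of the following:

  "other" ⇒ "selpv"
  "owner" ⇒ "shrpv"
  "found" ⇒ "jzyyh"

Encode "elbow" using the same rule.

iwfza

Shifts by position in other: pos 0: o→s (+4), pos 1: t→e (+11), pos 2: h→l (+4), pos 3: e→p (+11) — repeating every 2. A repeating key of period 2 is used — shifts +4, +11 over and over.
On elbow: e+4=i, l+11=w, b+4=f, o+11=z, w+4=a.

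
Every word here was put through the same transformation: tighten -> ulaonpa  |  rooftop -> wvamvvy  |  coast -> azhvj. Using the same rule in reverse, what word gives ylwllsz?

sleeper

Read the word backwards and shift each letter +7.
Decoding ylwllsz: shift back: y−7=r, l−7=e, w−7=p, l−7=e, l−7=e, s−7=l, z−7=s → repeels; then reverse → sleeper.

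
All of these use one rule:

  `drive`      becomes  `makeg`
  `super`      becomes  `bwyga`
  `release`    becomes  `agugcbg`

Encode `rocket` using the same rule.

aqltgc

Two shifts are in play — +2 for a/e/i/o/u, +9 for every other letter.
Applying it to rocket: r(cons)+9=a, o(vowel)+2=q, c(cons)+9=l, k(cons)+9=t, e(vowel)+2=g, t(cons)+9=c.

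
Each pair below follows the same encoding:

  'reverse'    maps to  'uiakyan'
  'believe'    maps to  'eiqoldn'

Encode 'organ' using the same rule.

In reverse: r→u is +3, e→i is +4, v→a is +5, e→k is +6 — the shift increases by 1 each position. The shift increases by 1 at each position, starting from +3: 3, 4, 5, ….
On organ: o+3=r, r+4=v, g+5=l, a+6=g, n+7=u.

rvlgu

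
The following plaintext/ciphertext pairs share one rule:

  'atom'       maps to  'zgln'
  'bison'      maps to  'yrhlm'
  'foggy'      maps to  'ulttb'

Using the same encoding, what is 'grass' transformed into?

tizhh

Letters are reflected about the middle of the alphabet (position → 25−position): Atbash.
Applying it to grass: g↔t, r↔i, a↔z, s↔h, s↔h.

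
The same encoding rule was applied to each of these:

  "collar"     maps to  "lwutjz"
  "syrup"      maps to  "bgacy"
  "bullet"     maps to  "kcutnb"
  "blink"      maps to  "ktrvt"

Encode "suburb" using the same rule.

bckcaj

Shifts by position in collar: pos 0: c→l (+9), pos 1: o→w (+8), pos 2: l→u (+9), pos 3: l→t (+8) — repeating every 2. It's a Vigenère-style cipher with numeric key [9,8]: position i shifts by key[i mod 2].
On suburb: s+9=b, u+8=c, b+9=k, u+8=c, r+9=a, b+8=j.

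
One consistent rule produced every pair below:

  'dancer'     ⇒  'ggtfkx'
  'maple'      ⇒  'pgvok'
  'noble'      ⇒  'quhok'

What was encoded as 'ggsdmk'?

Shifts by position in dancer: pos 0: d→g (+3), pos 1: a→g (+6), pos 2: n→t (+6), pos 3: c→f (+3), pos 4: e→k (+6), pos 5: r→x (+6) — repeating every 3. It's a Vigenère-style cipher with numeric key [3,6,6]: position i shifts by key[i mod 3].
Reversing it on ggsdmk: g−3=d, g−6=a, s−6=m, d−3=a, m−6=g, k−6=e.

damage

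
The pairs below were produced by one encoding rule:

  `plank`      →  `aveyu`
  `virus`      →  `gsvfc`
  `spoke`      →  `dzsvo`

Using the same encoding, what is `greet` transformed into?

Shifts by position in plank: pos 0: p→a (+11), pos 1: l→v (+10), pos 2: a→e (+4), pos 3: n→y (+11), pos 4: k→u (+10) — repeating every 3. It's a Vigenère-style cipher with numeric key [11,10,4]: position i shifts by key[i mod 3].
Applying it to greet: g+11=r, r+10=b, e+4=i, e+11=p, t+10=d.

rbipd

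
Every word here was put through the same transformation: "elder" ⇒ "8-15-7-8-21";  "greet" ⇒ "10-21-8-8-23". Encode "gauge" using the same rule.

10-4-24-10-8

e is letter #5 and maps to 8: an offset of 3. The number is (letter's place in the alphabet, a=1) + 3.
Applying it to gauge: g=7→10, a=1→4, u=21→24, g=7→10, e=5→8.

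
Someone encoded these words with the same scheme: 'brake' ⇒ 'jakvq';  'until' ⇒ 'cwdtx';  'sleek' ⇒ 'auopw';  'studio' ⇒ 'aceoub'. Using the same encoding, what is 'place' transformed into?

xuknq

In brake: b→j is +8, r→a is +9, a→k is +10, k→v is +11 — the shift increases by 1 each position. The shift increases by 1 at each position, starting from +8: 8, 9, 10, ….
On place: p+8=x, l+9=u, a+10=k, c+11=n, e+12=q.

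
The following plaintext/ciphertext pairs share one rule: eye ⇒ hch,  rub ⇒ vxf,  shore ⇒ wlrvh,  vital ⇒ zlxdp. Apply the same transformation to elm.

The shift depends on letter class: consonant y→c is +4, but vowel e→h is +3. Vowels shift forward by 3 and consonants shift forward by 4.
For elm: e(vowel)+3=h, l(cons)+4=p, m(cons)+4=q.

hpq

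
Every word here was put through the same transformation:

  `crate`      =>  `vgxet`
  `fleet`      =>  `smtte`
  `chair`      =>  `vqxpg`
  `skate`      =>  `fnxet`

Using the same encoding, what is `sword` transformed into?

fbjgu

c(2)→v(21) and r(17)→g(6) fit y≡25x+23 (mod 26); the inverse of 25 mod 26 is 25. This is an affine cipher: with a=0,…,z=25, each position x becomes (25x+23) mod 26.
For sword: s(18)→25·18+23≡5=f; w(22)→25·22+23≡1=b; o(14)→25·14+23≡9=j; r(17)→25·17+23≡6=g; d(3)→25·3+23≡20=u (all mod 26).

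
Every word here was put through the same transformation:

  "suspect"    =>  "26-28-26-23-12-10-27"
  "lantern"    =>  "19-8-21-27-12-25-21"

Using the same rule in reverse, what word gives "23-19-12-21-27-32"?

plenty

s is letter #19 and maps to 26: an offset of 7. Letters become their 1-based position plus 7 (so a→8, b→9, …).
Decoding 23-19-12-21-27-32: 23→(23−7)÷1=16=p, 19→(19−7)÷1=12=l, 12→(12−7)÷1=5=e, 21→(21−7)÷1=14=n, 27→(27−7)÷1=20=t, 32→(32−7)÷1=25=y.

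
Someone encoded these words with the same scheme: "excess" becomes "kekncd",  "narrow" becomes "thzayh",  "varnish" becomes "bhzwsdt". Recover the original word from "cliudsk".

wealthy

In excess: e→k is +6, x→e is +7, c→k is +8, e→n is +9 — the shift increases by 1 each position. Letter i (0-indexed) is shifted by i+6, so successive shifts are 6, 7, 8, ….
Undoing it on cliudsk: c−6=w, l−7=e, i−8=a, u−9=l, d−10=t, s−11=h, k−12=y.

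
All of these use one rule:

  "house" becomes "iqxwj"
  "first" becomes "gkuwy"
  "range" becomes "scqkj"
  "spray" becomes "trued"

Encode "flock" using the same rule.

The shift increases by 1 at each position, starting from +1: 1, 2, 3, ….
Applying it to flock: f+1=g, l+2=n, o+3=r, c+4=g, k+5=p.

gnrgp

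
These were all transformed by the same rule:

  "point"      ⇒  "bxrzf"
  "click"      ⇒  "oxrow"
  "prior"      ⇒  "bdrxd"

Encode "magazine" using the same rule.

The shift depends on letter class: consonant p→b is +12, but vowel o→x is +9. Two shifts are in play — +9 for a/e/i/o/u, +12 for every other letter.
For magazine: m(cons)+12=y, a(vowel)+9=j, g(cons)+12=s, a(vowel)+9=j, z(cons)+12=l, i(vowel)+9=r, n(cons)+12=z, e(vowel)+9=n.

yjsjlrzn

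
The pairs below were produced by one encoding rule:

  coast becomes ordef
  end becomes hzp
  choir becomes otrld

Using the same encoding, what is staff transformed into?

efdrr

The shift depends on letter class: consonant c→o is +12, but vowel o→r is +3. Vowels shift forward by 3 and consonants shift forward by 12.
On staff: s(cons)+12=e, t(cons)+12=f, a(vowel)+3=d, f(cons)+12=r, f(cons)+12=r.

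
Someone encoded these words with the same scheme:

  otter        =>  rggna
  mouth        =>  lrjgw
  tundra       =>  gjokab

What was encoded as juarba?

o(14)→r(17) and t(19)→g(6) fit y≡3x+1 (mod 26); the inverse of 3 mod 26 is 9. Each letter's alphabet position (a=0..z=25) is mapped through 3·x+1 mod 26 — an affine cipher.
Undoing it on juarba: j(9)→9·(9−1)≡20=u; u(20)→9·(20−1)≡15=p; a(0)→9·(0−1)≡17=r; r(17)→9·(17−1)≡14=o; b(1)→9·(1−1)≡0=a; a(0)→9·(0−1)≡17=r (all mod 26).

uproar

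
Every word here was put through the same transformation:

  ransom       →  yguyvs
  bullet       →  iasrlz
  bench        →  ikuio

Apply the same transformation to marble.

tgyhsk

Shifts by position in ransom: pos 0: r→y (+7), pos 1: a→g (+6), pos 2: n→u (+7), pos 3: s→y (+6) — repeating every 2. A repeating key of period 2 is used — shifts +7, +6 over and over.
On marble: m+7=t, a+6=g, r+7=y, b+6=h, l+7=s, e+6=k.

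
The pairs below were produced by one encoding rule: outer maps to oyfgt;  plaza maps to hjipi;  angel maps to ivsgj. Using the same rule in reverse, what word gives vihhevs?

napping

o(14)→o(14) and u(20)→y(24) fit y≡19x+8 (mod 26); the inverse of 19 mod 26 is 11. Treating letters as 0–25, the rule is x ↦ 19x + 8 (mod 26).
Reversing it on vihhevs: v(21)→11·(21−8)≡13=n; i(8)→11·(8−8)≡0=a; h(7)→11·(7−8)≡15=p; h(7)→11·(7−8)≡15=p; e(4)→11·(4−8)≡8=i; v(21)→11·(21−8)≡13=n; s(18)→11·(18−8)≡6=g (all mod 26).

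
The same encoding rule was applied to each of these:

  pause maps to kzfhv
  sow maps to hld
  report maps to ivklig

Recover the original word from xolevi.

Each pair mirrors across the alphabet (p↔k, a↔z, u↔f): positions sum to 25. This is the alphabet-reversal cipher (Atbash): a becomes z, b becomes y, etc.
Undoing it on xolevi: x↔c, o↔l, l↔o, e↔v, v↔e, i↔r.

clover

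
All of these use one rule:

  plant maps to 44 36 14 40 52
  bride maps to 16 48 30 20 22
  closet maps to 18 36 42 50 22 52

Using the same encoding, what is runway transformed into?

48 54 40 58 14 62

p(#16)→44 and l(#12)→36: differences scale by 2, so n = 2·pos + 12. Each letter becomes 2×(its alphabet position, a=1..z=26) + 12.
Applying it to runway: r=18→48, u=21→54, n=14→40, w=23→58, a=1→14, y=25→62.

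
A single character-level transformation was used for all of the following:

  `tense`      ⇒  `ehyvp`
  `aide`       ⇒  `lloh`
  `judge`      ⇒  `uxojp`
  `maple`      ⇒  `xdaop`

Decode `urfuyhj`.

journey

Shifts by position in tense: pos 0: t→e (+11), pos 1: e→h (+3), pos 2: n→y (+11), pos 3: s→v (+3) — repeating every 2. The shifts repeat in a cycle of length 2: positions 0,1,… shift by +11, +3, then the pattern repeats.
Undoing it on urfuyhj: u−11=j, r−3=o, f−11=u, u−3=r, y−11=n, h−3=e, j−11=y.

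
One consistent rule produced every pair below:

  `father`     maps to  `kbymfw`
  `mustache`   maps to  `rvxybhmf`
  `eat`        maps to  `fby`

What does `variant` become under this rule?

abwjbsy

Two shifts are in play — +1 for a/e/i/o/u, +5 for every other letter.
For variant: v(cons)+5=a, a(vowel)+1=b, r(cons)+5=w, i(vowel)+1=j, a(vowel)+1=b, n(cons)+5=s, t(cons)+5=y.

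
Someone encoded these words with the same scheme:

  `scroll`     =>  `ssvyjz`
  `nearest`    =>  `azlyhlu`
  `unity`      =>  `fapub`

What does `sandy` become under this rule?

The output letters match the input read backwards, each shifted +7: scroll reversed is llorcs. The word is reversed, then every letter is shifted forward by 7.
On sandy: reverse → ydnas; then shift: y+7=f, d+7=k, n+7=u, a+7=h, s+7=z.

fkuhz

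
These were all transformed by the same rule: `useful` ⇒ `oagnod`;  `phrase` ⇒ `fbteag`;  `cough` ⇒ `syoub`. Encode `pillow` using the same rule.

Treating letters as 0–25, the rule is x ↦ 7x + 4 (mod 26).
For pillow: p(15)→7·15+4≡5=f; i(8)→7·8+4≡8=i; l(11)→7·11+4≡3=d; l(11)→7·11+4≡3=d; o(14)→7·14+4≡24=y; w(22)→7·22+4≡2=c (all mod 26).

fiddyc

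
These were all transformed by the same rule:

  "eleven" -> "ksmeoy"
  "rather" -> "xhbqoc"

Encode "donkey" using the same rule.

jvvtoj

Each letter shifts forward by (position + 6), i.e. 6, 7, 8, … — the shift grows by one for each successive letter.
On donkey: d+6=j, o+7=v, n+8=v, k+9=t, e+10=o, y+11=j.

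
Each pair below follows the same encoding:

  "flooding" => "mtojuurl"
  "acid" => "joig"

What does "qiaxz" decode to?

truck

The output letters match the input read backwards, each shifted +6: flooding reversed is gnidoolf. Read the word backwards and shift each letter +6.
Undoing it on qiaxz: shift back: q−6=k, i−6=c, a−6=u, x−6=r, z−6=t → kcurt; then reverse → truck.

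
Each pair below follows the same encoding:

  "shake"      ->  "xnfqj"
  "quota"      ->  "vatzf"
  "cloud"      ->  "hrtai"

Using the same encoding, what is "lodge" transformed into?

Shifts by position in shake: pos 0: s→x (+5), pos 1: h→n (+6), pos 2: a→f (+5), pos 3: k→q (+6) — repeating every 2. A repeating key of period 2 is used — shifts +5, +6 over and over.
Applying it to lodge: l+5=q, o+6=u, d+5=i, g+6=m, e+5=j.

quimj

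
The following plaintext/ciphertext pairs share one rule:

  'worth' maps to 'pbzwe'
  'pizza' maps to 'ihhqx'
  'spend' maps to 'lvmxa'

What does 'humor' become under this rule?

zwucp

The output letters match the input read backwards, each shifted +8: worth reversed is htrow. The word is reversed, then every letter is shifted forward by 8.
On humor: reverse → romuh; then shift: r+8=z, o+8=w, m+8=u, u+8=c, h+8=p.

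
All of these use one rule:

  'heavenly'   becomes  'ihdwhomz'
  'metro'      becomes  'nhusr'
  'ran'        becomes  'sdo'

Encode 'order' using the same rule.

The shift depends on letter class: consonant h→i is +1, but vowel e→h is +3. The rule splits by letter class: vowels +3, consonants +1.
Applying it to order: o(vowel)+3=r, r(cons)+1=s, d(cons)+1=e, e(vowel)+3=h, r(cons)+1=s.

rsehs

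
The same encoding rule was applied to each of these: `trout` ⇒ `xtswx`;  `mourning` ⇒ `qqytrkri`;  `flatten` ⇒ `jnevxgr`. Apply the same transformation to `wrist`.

Shifts by position in trout: pos 0: t→x (+4), pos 1: r→t (+2), pos 2: o→s (+4), pos 3: u→w (+2) — repeating every 2. A repeating key of period 2 is used — shifts +4, +2 over and over.
For wrist: w+4=a, r+2=t, i+4=m, s+2=u, t+4=x.

atmux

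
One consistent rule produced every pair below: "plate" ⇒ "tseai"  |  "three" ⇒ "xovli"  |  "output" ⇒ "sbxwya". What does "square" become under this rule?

Shifts by position in plate: pos 0: p→t (+4), pos 1: l→s (+7), pos 2: a→e (+4), pos 3: t→a (+7) — repeating every 2. The shifts repeat in a cycle of length 2: positions 0,1,… shift by +4, +7, then the pattern repeats.
On square: s+4=w, q+7=x, u+4=y, a+7=h, r+4=v, e+7=l.

wxyhvl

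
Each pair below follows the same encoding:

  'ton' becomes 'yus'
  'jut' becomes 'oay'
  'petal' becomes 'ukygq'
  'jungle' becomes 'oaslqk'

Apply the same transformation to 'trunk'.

ywasp

The shift depends on letter class: consonant t→y is +5, but vowel o→u is +6. Vowels shift forward by 6 and consonants shift forward by 5.
Applying it to trunk: t(cons)+5=y, r(cons)+5=w, u(vowel)+6=a, n(cons)+5=s, k(cons)+5=p.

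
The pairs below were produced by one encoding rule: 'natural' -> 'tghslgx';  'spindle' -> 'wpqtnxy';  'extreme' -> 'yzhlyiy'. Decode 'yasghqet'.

n(13)→t(19) and a(0)→g(6) fit y≡11x+6 (mod 26); the inverse of 11 mod 26 is 19. Treating letters as 0–25, the rule is x ↦ 11x + 6 (mod 26).
Undoing it on yasghqet: y(24)→19·(24−6)≡4=e; a(0)→19·(0−6)≡16=q; s(18)→19·(18−6)≡20=u; g(6)→19·(6−6)≡0=a; h(7)→19·(7−6)≡19=t; q(16)→19·(16−6)≡8=i; e(4)→19·(4−6)≡14=o; t(19)→19·(19−6)≡13=n (all mod 26).

equation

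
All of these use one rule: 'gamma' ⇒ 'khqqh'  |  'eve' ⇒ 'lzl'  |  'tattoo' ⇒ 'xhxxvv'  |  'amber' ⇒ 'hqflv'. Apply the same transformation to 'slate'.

wphxl

Vowels shift forward by 7 and consonants shift forward by 4.
On slate: s(cons)+4=w, l(cons)+4=p, a(vowel)+7=h, t(cons)+4=x, e(vowel)+7=l.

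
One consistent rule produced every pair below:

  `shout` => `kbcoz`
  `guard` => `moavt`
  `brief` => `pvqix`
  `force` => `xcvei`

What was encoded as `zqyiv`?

Treating letters as 0–25, the rule is x ↦ 15x + 0 (mod 26).
Decoding zqyiv: z(25)→7·(25−0)≡19=t; q(16)→7·(16−0)≡8=i; y(24)→7·(24−0)≡12=m; i(8)→7·(8−0)≡4=e; v(21)→7·(21−0)≡17=r (all mod 26).

timer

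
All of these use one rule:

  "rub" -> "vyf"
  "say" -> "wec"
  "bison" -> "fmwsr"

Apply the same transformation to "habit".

Compare letters: r→v is +4, u→y is +4, b→f is +4 — a constant shift. Each letter is shifted forward by 4 in the alphabet (a Caesar shift of +4).
For habit: h+4=l, a+4=e, b+4=f, i+4=m, t+4=x.

lefmx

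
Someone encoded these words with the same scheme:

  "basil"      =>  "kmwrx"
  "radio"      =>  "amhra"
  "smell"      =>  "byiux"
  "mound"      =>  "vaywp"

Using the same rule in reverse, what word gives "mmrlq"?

A repeating key of period 3 is used — shifts +9, +12, +4 over and over.
Reversing it on mmrlq: m−9=d, m−12=a, r−4=n, l−9=c, q−12=e.

dance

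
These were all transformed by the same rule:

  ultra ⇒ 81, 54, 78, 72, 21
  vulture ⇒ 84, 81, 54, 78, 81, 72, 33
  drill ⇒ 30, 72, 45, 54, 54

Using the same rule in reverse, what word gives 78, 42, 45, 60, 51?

think

Each letter becomes 3×(its alphabet position, a=1..z=26) + 18.
Undoing it on 78, 42, 45, 60, 51: 78→(78−18)÷3=20=t, 42→(42−18)÷3=8=h, 45→(45−18)÷3=9=i, 60→(60−18)÷3=14=n, 51→(51−18)÷3=11=k.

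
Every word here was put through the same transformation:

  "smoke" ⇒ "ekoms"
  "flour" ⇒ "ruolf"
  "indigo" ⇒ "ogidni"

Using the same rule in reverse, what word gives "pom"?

The output letters match the input read backwards: smoke reversed is ekoms. It's just the letters in reverse order.
Decoding pom: then reverse → mop.

mop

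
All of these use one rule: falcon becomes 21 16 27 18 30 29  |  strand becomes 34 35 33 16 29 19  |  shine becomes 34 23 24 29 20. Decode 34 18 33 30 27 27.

scroll

f is letter #6 and maps to 21: an offset of 15. The number is (letter's place in the alphabet, a=1) + 15.
Undoing it on 34 18 33 30 27 27: 34→(34−15)÷1=19=s, 18→(18−15)÷1=3=c, 33→(33−15)÷1=18=r, 30→(30−15)÷1=15=o, 27→(27−15)÷1=12=l, 27→(27−15)÷1=12=l.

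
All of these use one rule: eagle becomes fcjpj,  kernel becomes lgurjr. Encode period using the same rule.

In eagle: e→f is +1, a→c is +2, g→j is +3, l→p is +4 — the shift increases by 1 each position. The shift increases by 1 at each position, starting from +1: 1, 2, 3, ….
Applying it to period: p+1=q, e+2=g, r+3=u, i+4=m, o+5=t, d+6=j.

qgumtj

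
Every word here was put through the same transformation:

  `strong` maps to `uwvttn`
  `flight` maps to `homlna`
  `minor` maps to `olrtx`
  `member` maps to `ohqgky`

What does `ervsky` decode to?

corner

In strong: s→u is +2, t→w is +3, r→v is +4, o→t is +5 — the shift increases by 1 each position. The shift increases by 1 at each position, starting from +2: 2, 3, 4, ….
Undoing it on ervsky: e−2=c, r−3=o, v−4=r, s−5=n, k−6=e, y−7=r.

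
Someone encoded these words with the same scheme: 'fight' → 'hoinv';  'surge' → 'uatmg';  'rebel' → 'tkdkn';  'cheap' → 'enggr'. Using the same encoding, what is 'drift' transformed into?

fxklv

Shifts by position in fight: pos 0: f→h (+2), pos 1: i→o (+6), pos 2: g→i (+2), pos 3: h→n (+6) — repeating every 2. The shifts repeat in a cycle of length 2: positions 0,1,… shift by +2, +6, then the pattern repeats.
Applying it to drift: d+2=f, r+6=x, i+2=k, f+6=l, t+2=v.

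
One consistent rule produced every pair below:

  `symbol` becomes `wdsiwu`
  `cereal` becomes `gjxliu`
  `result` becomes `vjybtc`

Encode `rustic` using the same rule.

In symbol: s→w is +4, y→d is +5, m→s is +6, b→i is +7 — the shift increases by 1 each position. Letter i (0-indexed) is shifted by i+4, so successive shifts are 4, 5, 6, ….
Applying it to rustic: r+4=v, u+5=z, s+6=y, t+7=a, i+8=q, c+9=l.

vzyaql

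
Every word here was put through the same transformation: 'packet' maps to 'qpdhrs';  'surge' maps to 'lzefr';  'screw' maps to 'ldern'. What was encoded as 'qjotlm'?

polish

p(15)→q(16) and a(0)→p(15) fit y≡7x+15 (mod 26); the inverse of 7 mod 26 is 15. Each letter's alphabet position (a=0..z=25) is mapped through 7·x+15 mod 26 — an affine cipher.
Decoding qjotlm: q(16)→15·(16−15)≡15=p; j(9)→15·(9−15)≡14=o; o(14)→15·(14−15)≡11=l; t(19)→15·(19−15)≡8=i; l(11)→15·(11−15)≡18=s; m(12)→15·(12−15)≡7=h (all mod 26).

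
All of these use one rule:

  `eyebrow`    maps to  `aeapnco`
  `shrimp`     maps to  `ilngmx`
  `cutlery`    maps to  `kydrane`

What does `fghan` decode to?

diner

e(4)→a(0) and y(24)→e(4) fit y≡21x+20 (mod 26); the inverse of 21 mod 26 is 5. Each letter's alphabet position (a=0..z=25) is mapped through 21·x+20 mod 26 — an affine cipher.
Reversing it on fghan: f(5)→5·(5−20)≡3=d; g(6)→5·(6−20)≡8=i; h(7)→5·(7−20)≡13=n; a(0)→5·(0−20)≡4=e; n(13)→5·(13−20)≡17=r (all mod 26).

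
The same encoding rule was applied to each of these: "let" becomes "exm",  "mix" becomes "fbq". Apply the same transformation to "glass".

It's a constant shift of +19 (ROT19).
For glass: g+19=z, l+19=e, a+19=t, s+19=l, s+19=l.

zetll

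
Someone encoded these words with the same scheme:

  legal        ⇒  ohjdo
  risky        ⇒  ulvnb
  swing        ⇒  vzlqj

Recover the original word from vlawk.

sixth

Compare letters: l→o is +3, e→h is +3, g→j is +3 — a constant shift. Every letter moves 3 places later in the alphabet, wrapping around z→a.
Reversing it on vlawk: v−3=s, l−3=i, a−3=x, w−3=t, k−3=h.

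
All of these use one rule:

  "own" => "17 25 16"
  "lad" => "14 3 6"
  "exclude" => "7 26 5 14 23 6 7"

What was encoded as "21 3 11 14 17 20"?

o is letter #15 and maps to 17: an offset of 2. The number is (letter's place in the alphabet, a=1) + 2.
Reversing it on 21 3 11 14 17 20: 21→(21−2)÷1=19=s, 3→(3−2)÷1=1=a, 11→(11−2)÷1=9=i, 14→(14−2)÷1=12=l, 17→(17−2)÷1=15=o, 20→(20−2)÷1=18=r.

sailor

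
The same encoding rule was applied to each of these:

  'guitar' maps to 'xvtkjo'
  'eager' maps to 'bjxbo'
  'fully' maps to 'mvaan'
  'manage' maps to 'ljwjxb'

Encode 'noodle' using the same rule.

This is an affine cipher: with a=0,…,z=25, each position x becomes (11x+9) mod 26.
On noodle: n(13)→11·13+9≡22=w; o(14)→11·14+9≡7=h; o(14)→11·14+9≡7=h; d(3)→11·3+9≡16=q; l(11)→11·11+9≡0=a; e(4)→11·4+9≡1=b (all mod 26).

whhqab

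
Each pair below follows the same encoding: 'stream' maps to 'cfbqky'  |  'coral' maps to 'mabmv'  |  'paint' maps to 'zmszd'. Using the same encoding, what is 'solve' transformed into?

Shifts by position in stream: pos 0: s→c (+10), pos 1: t→f (+12), pos 2: r→b (+10), pos 3: e→q (+12) — repeating every 2. A repeating key of period 2 is used — shifts +10, +12 over and over.
For solve: s+10=c, o+12=a, l+10=v, v+12=h, e+10=o.

cavho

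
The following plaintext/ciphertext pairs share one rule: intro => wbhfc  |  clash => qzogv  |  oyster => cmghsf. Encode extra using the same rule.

Compare letters: i→w is +14, n→b is +14, t→h is +14 — a constant shift. This is a Caesar cipher with shift 14.
On extra: e+14=s, x+14=l, t+14=h, r+14=f, a+14=o.

slhfo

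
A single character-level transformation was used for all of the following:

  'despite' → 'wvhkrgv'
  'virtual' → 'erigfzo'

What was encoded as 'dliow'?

Each pair mirrors across the alphabet (d↔w, e↔v, s↔h): positions sum to 25. Letters are reflected about the middle of the alphabet (position → 25−position): Atbash.
Undoing it on dliow: d↔w, l↔o, i↔r, o↔l, w↔d.

world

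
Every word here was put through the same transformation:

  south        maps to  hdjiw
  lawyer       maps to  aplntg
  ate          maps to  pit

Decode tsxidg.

editor

Every letter moves 15 places later in the alphabet, wrapping around z→a.
Decoding tsxidg: t−15=e, s−15=d, x−15=i, i−15=t, d−15=o, g−15=r.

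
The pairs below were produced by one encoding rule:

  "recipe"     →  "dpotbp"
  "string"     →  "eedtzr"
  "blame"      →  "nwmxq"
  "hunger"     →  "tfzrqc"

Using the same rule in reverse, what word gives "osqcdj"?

cherry

Shifts by position in recipe: pos 0: r→d (+12), pos 1: e→p (+11), pos 2: c→o (+12), pos 3: i→t (+11) — repeating every 2. It's a Vigenère-style cipher with numeric key [12,11]: position i shifts by key[i mod 2].
Reversing it on osqcdj: o−12=c, s−11=h, q−12=e, c−11=r, d−12=r, j−11=y.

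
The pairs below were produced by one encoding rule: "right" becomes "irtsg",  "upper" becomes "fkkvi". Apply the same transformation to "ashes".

This is the alphabet-reversal cipher (Atbash): a becomes z, b becomes y, etc.
For ashes: a↔z, s↔h, h↔s, e↔v, s↔h.

zhsvh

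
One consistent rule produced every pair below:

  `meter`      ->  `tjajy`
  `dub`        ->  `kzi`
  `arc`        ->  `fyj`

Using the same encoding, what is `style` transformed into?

zafsj

The shift depends on letter class: consonant m→t is +7, but vowel e→j is +5. The rule splits by letter class: vowels +5, consonants +7.
For style: s(cons)+7=z, t(cons)+7=a, y(cons)+7=f, l(cons)+7=s, e(vowel)+5=j.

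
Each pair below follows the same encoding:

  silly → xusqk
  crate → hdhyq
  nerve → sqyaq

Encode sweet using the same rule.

Shifts by position in silly: pos 0: s→x (+5), pos 1: i→u (+12), pos 2: l→s (+7), pos 3: l→q (+5), pos 4: y→k (+12) — repeating every 3. The shifts repeat in a cycle of length 3: positions 0,1,… shift by +5, +12, +7, then the pattern repeats.
Applying it to sweet: s+5=x, w+12=i, e+7=l, e+5=j, t+12=f.

xiljf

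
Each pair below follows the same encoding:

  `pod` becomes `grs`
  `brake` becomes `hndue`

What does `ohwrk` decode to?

hotel

The output letters match the input read backwards, each shifted +3: pod reversed is dop. Two steps: reverse the string, then apply a Caesar shift of +3.
Reversing it on ohwrk: shift back: o−3=l, h−3=e, w−3=t, r−3=o, k−3=h → letoh; then reverse → hotel.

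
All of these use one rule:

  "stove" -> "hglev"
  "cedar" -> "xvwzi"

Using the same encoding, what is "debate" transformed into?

Each pair mirrors across the alphabet (s↔h, t↔g, o↔l): positions sum to 25. Letters are reflected about the middle of the alphabet (position → 25−position): Atbash.
On debate: d↔w, e↔v, b↔y, a↔z, t↔g, e↔v.

wvyzgv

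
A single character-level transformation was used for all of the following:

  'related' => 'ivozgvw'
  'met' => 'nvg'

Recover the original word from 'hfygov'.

subtle

Each pair mirrors across the alphabet (r↔i, e↔v, l↔o): positions sum to 25. This is the alphabet-reversal cipher (Atbash): a becomes z, b becomes y, etc.
Reversing it on hfygov: h↔s, f↔u, y↔b, g↔t, o↔l, v↔e.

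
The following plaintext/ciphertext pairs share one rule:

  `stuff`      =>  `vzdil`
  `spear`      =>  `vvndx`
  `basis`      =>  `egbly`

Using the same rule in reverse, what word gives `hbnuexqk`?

Shifts by position in stuff: pos 0: s→v (+3), pos 1: t→z (+6), pos 2: u→d (+9), pos 3: f→i (+3), pos 4: f→l (+6) — repeating every 3. The shifts repeat in a cycle of length 3: positions 0,1,… shift by +3, +6, +9, then the pattern repeats.
Undoing it on hbnuexqk: h−3=e, b−6=v, n−9=e, u−3=r, e−6=y, x−9=o, q−3=n, k−6=e.

everyone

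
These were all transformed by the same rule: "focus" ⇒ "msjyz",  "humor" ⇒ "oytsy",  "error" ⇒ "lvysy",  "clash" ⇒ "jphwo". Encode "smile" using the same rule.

zqppl

Shifts by position in focus: pos 0: f→m (+7), pos 1: o→s (+4), pos 2: c→j (+7), pos 3: u→y (+4) — repeating every 2. A repeating key of period 2 is used — shifts +7, +4 over and over.
For smile: s+7=z, m+4=q, i+7=p, l+4=p, e+7=l.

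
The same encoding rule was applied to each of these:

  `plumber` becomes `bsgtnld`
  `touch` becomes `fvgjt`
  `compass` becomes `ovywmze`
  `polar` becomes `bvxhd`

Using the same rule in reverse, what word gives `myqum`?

A repeating key of period 2 is used — shifts +12, +7 over and over.
Undoing it on myqum: m−12=a, y−7=r, q−12=e, u−7=n, m−12=a.

arena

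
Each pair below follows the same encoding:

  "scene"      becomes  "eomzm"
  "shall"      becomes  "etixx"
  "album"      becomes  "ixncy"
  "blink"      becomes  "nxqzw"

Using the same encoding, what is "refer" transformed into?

dmrmd

The shift depends on letter class: consonant s→e is +12, but vowel e→m is +8. The rule splits by letter class: vowels +8, consonants +12.
Applying it to refer: r(cons)+12=d, e(vowel)+8=m, f(cons)+12=r, e(vowel)+8=m, r(cons)+12=d.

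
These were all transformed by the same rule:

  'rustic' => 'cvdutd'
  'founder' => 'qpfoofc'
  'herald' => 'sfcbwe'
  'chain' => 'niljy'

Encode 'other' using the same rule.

Shifts by position in rustic: pos 0: r→c (+11), pos 1: u→v (+1), pos 2: s→d (+11), pos 3: t→u (+1) — repeating every 2. The shifts repeat in a cycle of length 2: positions 0,1,… shift by +11, +1, then the pattern repeats.
For other: o+11=z, t+1=u, h+11=s, e+1=f, r+11=c.

zusfc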